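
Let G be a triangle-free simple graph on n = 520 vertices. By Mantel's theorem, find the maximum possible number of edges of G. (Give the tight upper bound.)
ex(520, K_3) = ⌊520^2/4⌋ = 67600

Mantel (1907): a triangle-free graph on n vertices has at most ⌊n^2/4⌋ edges, with equality for the complete bipartite graph K_{⌊n/2⌋, ⌈n/2⌉}. For n = 520: ⌊520^2/4⌋ = ⌊270400/4⌋ = 67600. The extremal graph is K_{260, 260}, which has 260·260 = 67600 edges.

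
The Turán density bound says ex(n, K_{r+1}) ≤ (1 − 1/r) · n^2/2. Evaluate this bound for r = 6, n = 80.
Turán density bound = (5/6) · 80^2/2 = 8000/3 ≈ 2666.6667

Turán's theorem: ex(n, K_{r+1}) is achieved by the complete r-partite Turán graph T(n, r) with parts as balanced as possible, and is at most (1 − 1/r) · n^2/2. For r = 6, n = 80: the density bound is (5/6) · 6400/2 = 8000/3 ≈ 2666.6667. The integer-valued extremum is e(T(80, 6)) = 2666, which is strictly less than the density bound 8000/3 since 6 ∤ 80 (the parts of T(80, 6) cannot all be equal).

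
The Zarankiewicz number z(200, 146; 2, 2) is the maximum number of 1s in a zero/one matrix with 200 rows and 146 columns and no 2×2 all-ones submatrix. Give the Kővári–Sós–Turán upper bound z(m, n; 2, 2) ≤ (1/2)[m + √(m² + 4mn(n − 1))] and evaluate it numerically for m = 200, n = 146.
z(200, 146; 2, 2) ≤ (1/2)[200 + √(200² + 4·200·146·145)] = (1/2)[200 + √16976000] = 2160.0971

Kővári–Sós–Turán: let r_1, ..., r_200 be the row sums and z = Σ r_i the total number of 1s. Each pair of columns can share at most one row with both entries 1 (else a 2×2 all-ones block appears), so Σ_i C(r_i, 2) ≤ C(146, 2) = 10585. By convexity Σ_i C(r_i, 2) ≥ 200·C(z/200, 2) = z(z − 200)/(2·200), giving z² − 200z − 200·146·145 ≤ 0 and hence z ≤ (1/2)[200 + √(40000 + 4·4234000)] = (1/2)[200 + √16976000] ≈ (1/2)(200 + 4120.1942) = 2160.0971.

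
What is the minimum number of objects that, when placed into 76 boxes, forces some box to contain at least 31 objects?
n = (31 − 1)·76 + 1 = 2281

By the generalised pigeonhole principle, to guarantee some box contains ≥ r objects we need more than (r − 1) · k objects total. Threshold: n = (r − 1) · k + 1. With r = 31 and k = 76: n = 30 · 76 + 1 = 2280 + 1 = 2281. For n = 2280 = 30 · 76, we can put exactly 30 objects in every box, avoiding 31 in any single one — so 2281 is tight.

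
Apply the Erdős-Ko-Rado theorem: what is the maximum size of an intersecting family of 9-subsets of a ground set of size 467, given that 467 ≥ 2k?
max |F| = C(466, 8) = 51919528028358870

Erdős-Ko-Rado (1961): when n ≥ 2k, max |F| = C(n−1, k−1). The bound is attained by the star {A : i ∈ A} for any fixed i ∈ [n]. Here C(467−1, 9−1) = C(466, 8) = 51919528028358870.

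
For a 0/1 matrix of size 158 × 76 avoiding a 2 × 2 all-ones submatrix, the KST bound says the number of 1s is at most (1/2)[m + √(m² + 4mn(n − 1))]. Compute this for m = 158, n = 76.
z(158, 76; 2, 2) ≤ (1/2)[158 + √(158² + 4·158·76·75)] = (1/2)[158 + √3627364] = 1031.282

Kővári–Sós–Turán: let r_1, ..., r_158 be the row sums and z = Σ r_i the total number of 1s. Each pair of columns can share at most one row with both entries 1 (else a 2×2 all-ones block appears), so Σ_i C(r_i, 2) ≤ C(76, 2) = 2850. By convexity Σ_i C(r_i, 2) ≥ 158·C(z/158, 2) = z(z − 158)/(2·158), giving z² − 158z − 158·76·75 ≤ 0 and hence z ≤ (1/2)[158 + √(24964 + 4·900600)] = (1/2)[158 + √3627364] ≈ (1/2)(158 + 1904.564) = 1031.282.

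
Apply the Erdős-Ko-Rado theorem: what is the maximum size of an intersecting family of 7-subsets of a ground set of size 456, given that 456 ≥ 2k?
max |F| = C(455, 6) = 11922310975575

Erdős-Ko-Rado (1961): when n ≥ 2k, max |F| = C(n−1, k−1). The bound is attained by the star {A : i ∈ A} for any fixed i ∈ [n]. Here C(456−1, 7−1) = C(455, 6) = 11922310975575.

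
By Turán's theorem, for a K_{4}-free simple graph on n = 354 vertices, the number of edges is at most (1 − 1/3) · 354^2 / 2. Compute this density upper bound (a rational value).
Turán density bound = (2/3) · 354^2/2 = 41772

Turán's theorem: ex(n, K_{r+1}) is achieved by the complete r-partite Turán graph T(n, r) with parts as balanced as possible, and is at most (1 − 1/r) · n^2/2. For r = 3, n = 354: the density bound is (2/3) · 125316/2 = 41772. Since 3 ∣ 354, the Turán graph T(354, 3) has parts of equal size 118, and its edge count e(T(354, 3)) = 41772 attains the density bound exactly.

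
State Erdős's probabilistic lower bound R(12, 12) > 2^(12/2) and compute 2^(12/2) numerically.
2^(12/2) = 64; so R(12, 12) > 64

Colour each edge of K_n uniformly at random with red/blue. The expected number of monochromatic K_12 is C(n, 12) · 2 · 2^(−C(12,2)). If C(n, 12) · 2^(1 − C(12,2)) < 1, then with positive probability no monochromatic K_12 exists, so R(12, 12) > n. The standard estimate C(n, 12) ≤ n^12/12! shows this inequality holds whenever n ≤ 2^(12/2) (since 12! · 2^(C(12,2) − 1) > 2^(12^2/2) ≥ n^12). Hence R(12, 12) > 2^(12/2) = 64.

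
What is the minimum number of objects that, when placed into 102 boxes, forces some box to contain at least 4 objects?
n = (4 − 1)·102 + 1 = 307

By the generalised pigeonhole principle, to guarantee some box contains ≥ r objects we need more than (r − 1) · k objects total. Threshold: n = (r − 1) · k + 1. With r = 4 and k = 102: n = 3 · 102 + 1 = 306 + 1 = 307. For n = 306 = 3 · 102, we can put exactly 3 objects in every box, avoiding 4 in any single one — so 307 is tight.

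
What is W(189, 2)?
W(189, 2) = 189 + 1 = 190

A 2-term AP is any pair of integers, so a monochromatic 2-AP exists iff some colour is used at least twice. With 189 colours, the colouring i ↦ i on {1, ..., 189} uses each colour once, avoiding any monochromatic pair, so W(189, 2) > 189. For {1, ..., 190}, pigeonhole forces two integers of the same colour, which form a monochromatic 2-AP. Hence W(189, 2) = 190.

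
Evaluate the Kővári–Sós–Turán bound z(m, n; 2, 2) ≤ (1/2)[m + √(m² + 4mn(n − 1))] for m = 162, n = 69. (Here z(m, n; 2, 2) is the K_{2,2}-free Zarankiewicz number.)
z(162, 69; 2, 2) ≤ (1/2)[162 + √(162² + 4·162·69·68)] = (1/2)[162 + √3066660] = 956.5941

Kővári–Sós–Turán: let r_1, ..., r_162 be the row sums and z = Σ r_i the total number of 1s. Each pair of columns can share at most one row with both entries 1 (else a 2×2 all-ones block appears), so Σ_i C(r_i, 2) ≤ C(69, 2) = 2346. By convexity Σ_i C(r_i, 2) ≥ 162·C(z/162, 2) = z(z − 162)/(2·162), giving z² − 162z − 162·69·68 ≤ 0 and hence z ≤ (1/2)[162 + √(26244 + 4·760104)] = (1/2)[162 + √3066660] ≈ (1/2)(162 + 1751.1882) = 956.5941.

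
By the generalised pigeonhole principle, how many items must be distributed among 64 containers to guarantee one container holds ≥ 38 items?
n = (38 − 1)·64 + 1 = 2369

By the generalised pigeonhole principle, to guarantee some box contains ≥ r objects we need more than (r − 1) · k objects total. Threshold: n = (r − 1) · k + 1. With r = 38 and k = 64: n = 37 · 64 + 1 = 2368 + 1 = 2369. For n = 2368 = 37 · 64, we can put exactly 37 objects in every box, avoiding 38 in any single one — so 2369 is tight.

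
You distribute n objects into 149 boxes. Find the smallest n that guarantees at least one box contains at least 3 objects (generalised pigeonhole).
n = (3 − 1)·149 + 1 = 299

By the generalised pigeonhole principle, to guarantee some box contains ≥ r objects we need more than (r − 1) · k objects total. Threshold: n = (r − 1) · k + 1. With r = 3 and k = 149: n = 2 · 149 + 1 = 298 + 1 = 299. For n = 298 = 2 · 149, we can put exactly 2 objects in every box, avoiding 3 in any single one — so 299 is tight.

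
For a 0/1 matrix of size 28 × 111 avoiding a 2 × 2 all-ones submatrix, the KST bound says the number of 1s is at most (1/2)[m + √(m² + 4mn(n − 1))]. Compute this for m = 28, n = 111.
z(28, 111; 2, 2) ≤ (1/2)[28 + √(28² + 4·28·111·110)] = (1/2)[28 + √1368304] = 598.8726

Kővári–Sós–Turán: let r_1, ..., r_28 be the row sums and z = Σ r_i the total number of 1s. Each pair of columns can share at most one row with both entries 1 (else a 2×2 all-ones block appears), so Σ_i C(r_i, 2) ≤ C(111, 2) = 6105. By convexity Σ_i C(r_i, 2) ≥ 28·C(z/28, 2) = z(z − 28)/(2·28), giving z² − 28z − 28·111·110 ≤ 0 and hence z ≤ (1/2)[28 + √(784 + 4·341880)] = (1/2)[28 + √1368304] ≈ (1/2)(28 + 1169.7453) = 598.8726.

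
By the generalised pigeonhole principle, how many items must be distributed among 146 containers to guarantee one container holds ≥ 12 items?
n = (12 − 1)·146 + 1 = 1607

By the generalised pigeonhole principle, to guarantee some box contains ≥ r objects we need more than (r − 1) · k objects total. Threshold: n = (r − 1) · k + 1. With r = 12 and k = 146: n = 11 · 146 + 1 = 1606 + 1 = 1607. For n = 1606 = 11 · 146, we can put exactly 11 objects in every box, avoiding 12 in any single one — so 1607 is tight.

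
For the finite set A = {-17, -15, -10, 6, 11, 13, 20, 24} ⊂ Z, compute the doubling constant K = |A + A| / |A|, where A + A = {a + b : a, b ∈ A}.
K = |A + A| / |A| = 32/8 = 4

Enumerate A + A = {a + b : a, b ∈ A}. With |A| = 8, there are |A|^2 = 64 ordered sum pairs; collecting distinct values, A + A = {-34, -32, -30, -27, -25, -20, -11, -9, -6, -4, -2, 1, 3, 5, 7, 9, 10, 12, 14, 17, 19, 22, 24, 26, 30, 31, 33, 35, 37, 40, 44, 48}, so |A + A| = 32. Thus K = 32/8 = 4. For comparison, the minimum possible |A + A| over all 8-element sets is 2·8 − 1 = 15 (so min K = 15/8), attained only by arithmetic progressions.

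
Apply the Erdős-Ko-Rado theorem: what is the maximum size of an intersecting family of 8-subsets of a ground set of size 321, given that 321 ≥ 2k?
max |F| = C(320, 7) = 63815149590720

Erdős-Ko-Rado (1961): when n ≥ 2k, max |F| = C(n−1, k−1). The bound is attained by the star {A : i ∈ A} for any fixed i ∈ [n]. Here C(321−1, 8−1) = C(320, 7) = 63815149590720.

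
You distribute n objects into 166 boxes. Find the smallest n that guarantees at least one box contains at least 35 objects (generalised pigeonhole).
n = (35 − 1)·166 + 1 = 5645

By the generalised pigeonhole principle, to guarantee some box contains ≥ r objects we need more than (r − 1) · k objects total. Threshold: n = (r − 1) · k + 1. With r = 35 and k = 166: n = 34 · 166 + 1 = 5644 + 1 = 5645. For n = 5644 = 34 · 166, we can put exactly 34 objects in every box, avoiding 35 in any single one — so 5645 is tight.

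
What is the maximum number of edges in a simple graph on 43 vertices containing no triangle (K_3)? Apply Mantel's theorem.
ex(43, K_3) = ⌊43^2/4⌋ = 462

Mantel (1907): a triangle-free graph on n vertices has at most ⌊n^2/4⌋ edges, with equality for the complete bipartite graph K_{⌊n/2⌋, ⌈n/2⌉}. For n = 43: ⌊43^2/4⌋ = ⌊1849/4⌋ = 462. The extremal graph is K_{21, 22}, which has 21·22 = 462 edges.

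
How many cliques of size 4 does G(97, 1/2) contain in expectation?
E[# K_4] = C(97, 4) · (1/2)^C(4, 2) = 3464840 / 2^6 = 433105/8 = 54138.125

For each 4-subset S of vertices (there are C(97, 4) = 3464840 such S), let X_S = 1 if S induces a K_4 (all C(4, 2) = 6 edges present). Then P(X_S = 1) = (1/2)^6 = 1/64. By linearity of expectation, E[# K_4] = C(97, 4) · (1/2)^6 = 3464840 / 64 = 433105/8 = 54138.125.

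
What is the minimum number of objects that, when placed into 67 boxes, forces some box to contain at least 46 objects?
n = (46 − 1)·67 + 1 = 3016

By the generalised pigeonhole principle, to guarantee some box contains ≥ r objects we need more than (r − 1) · k objects total. Threshold: n = (r − 1) · k + 1. With r = 46 and k = 67: n = 45 · 67 + 1 = 3015 + 1 = 3016. For n = 3015 = 45 · 67, we can put exactly 45 objects in every box, avoiding 46 in any single one — so 3016 is tight.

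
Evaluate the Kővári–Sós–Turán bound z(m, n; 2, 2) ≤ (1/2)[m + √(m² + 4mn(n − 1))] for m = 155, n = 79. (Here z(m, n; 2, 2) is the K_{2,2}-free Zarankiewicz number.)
z(155, 79; 2, 2) ≤ (1/2)[155 + √(155² + 4·155·79·78)] = (1/2)[155 + √3844465] = 1057.8654

Kővári–Sós–Turán: let r_1, ..., r_155 be the row sums and z = Σ r_i the total number of 1s. Each pair of columns can share at most one row with both entries 1 (else a 2×2 all-ones block appears), so Σ_i C(r_i, 2) ≤ C(79, 2) = 3081. By convexity Σ_i C(r_i, 2) ≥ 155·C(z/155, 2) = z(z − 155)/(2·155), giving z² − 155z − 155·79·78 ≤ 0 and hence z ≤ (1/2)[155 + √(24025 + 4·955110)] = (1/2)[155 + √3844465] ≈ (1/2)(155 + 1960.7307) = 1057.8654.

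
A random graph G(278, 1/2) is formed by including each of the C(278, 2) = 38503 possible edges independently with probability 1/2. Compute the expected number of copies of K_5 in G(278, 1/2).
E[# K_5] = C(278, 5) · (1/2)^C(5, 2) = 13345524830 / 2^10 = 6672762415/512 ≈ 13032739.091797

For each 5-subset S of vertices (there are C(278, 5) = 13345524830 such S), let X_S = 1 if S induces a K_5 (all C(5, 2) = 10 edges present). Then P(X_S = 1) = (1/2)^10 = 1/1024. By linearity of expectation, E[# K_5] = C(278, 5) · (1/2)^10 = 13345524830 / 1024 = 6672762415/512 ≈ 13032739.091797.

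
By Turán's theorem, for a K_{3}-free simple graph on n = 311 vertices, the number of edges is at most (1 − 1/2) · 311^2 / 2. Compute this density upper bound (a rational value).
Turán density bound = (1/2) · 311^2/2 = 96721/4 ≈ 24180.25

Turán's theorem: ex(n, K_{r+1}) is achieved by the complete r-partite Turán graph T(n, r) with parts as balanced as possible, and is at most (1 − 1/r) · n^2/2. For r = 2, n = 311: the density bound is (1/2) · 96721/2 = 96721/4 ≈ 24180.25. The integer-valued extremum is e(T(311, 2)) = 24180, which is strictly less than the density bound 96721/4 since 2 ∤ 311 (the parts of T(311, 2) cannot all be equal).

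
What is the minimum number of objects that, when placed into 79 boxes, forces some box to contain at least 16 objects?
n = (16 − 1)·79 + 1 = 1186

By the generalised pigeonhole principle, to guarantee some box contains ≥ r objects we need more than (r − 1) · k objects total. Threshold: n = (r − 1) · k + 1. With r = 16 and k = 79: n = 15 · 79 + 1 = 1185 + 1 = 1186. For n = 1185 = 15 · 79, we can put exactly 15 objects in every box, avoiding 16 in any single one — so 1186 is tight.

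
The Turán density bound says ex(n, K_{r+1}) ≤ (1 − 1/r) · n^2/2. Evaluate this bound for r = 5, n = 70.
Turán density bound = (4/5) · 70^2/2 = 1960

Turán's theorem: ex(n, K_{r+1}) is achieved by the complete r-partite Turán graph T(n, r) with parts as balanced as possible, and is at most (1 − 1/r) · n^2/2. For r = 5, n = 70: the density bound is (4/5) · 4900/2 = 1960. Since 5 ∣ 70, the Turán graph T(70, 5) has parts of equal size 14, and its edge count e(T(70, 5)) = 1960 attains the density bound exactly.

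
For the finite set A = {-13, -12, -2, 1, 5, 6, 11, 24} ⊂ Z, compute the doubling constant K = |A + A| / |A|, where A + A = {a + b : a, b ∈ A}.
K = |A + A| / |A| = 30/8 = 15/4

Enumerate A + A = {a + b : a, b ∈ A}. With |A| = 8, there are |A|^2 = 64 ordered sum pairs; collecting distinct values, A + A = {-26, -25, -24, -15, -14, -12, -11, -8, -7, -6, -4, -2, -1, 2, 3, 4, 6, 7, 9, 10, 11, 12, 16, 17, 22, 25, 29, 30, 35, 48}, so |A + A| = 30. Thus K = 30/8 = 15/4. For comparison, the minimum possible |A + A| over all 8-element sets is 2·8 − 1 = 15 (so min K = 15/8), attained only by arithmetic progressions.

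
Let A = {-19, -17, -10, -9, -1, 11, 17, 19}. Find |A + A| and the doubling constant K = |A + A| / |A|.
K = |A + A| / |A| = 30/8 = 15/4

Enumerate A + A = {a + b : a, b ∈ A}. With |A| = 8, there are |A|^2 = 64 ordered sum pairs; collecting distinct values, A + A = {-38, -36, -34, -29, -28, -27, -26, -20, -19, -18, -11, -10, -8, -6, -2, 0, 1, 2, 7, 8, 9, 10, 16, 18, 22, 28, 30, 34, 36, 38}, so |A + A| = 30. Thus K = 30/8 = 15/4. For comparison, the minimum possible |A + A| over all 8-element sets is 2·8 − 1 = 15 (so min K = 15/8), attained only by arithmetic progressions.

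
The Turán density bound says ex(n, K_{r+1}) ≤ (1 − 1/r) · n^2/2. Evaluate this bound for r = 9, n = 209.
Turán density bound = (8/9) · 209^2/2 = 174724/9 ≈ 19413.7778

Turán's theorem: ex(n, K_{r+1}) is achieved by the complete r-partite Turán graph T(n, r) with parts as balanced as possible, and is at most (1 − 1/r) · n^2/2. For r = 9, n = 209: the density bound is (8/9) · 43681/2 = 174724/9 ≈ 19413.7778. The integer-valued extremum is e(T(209, 9)) = 19413, which is strictly less than the density bound 174724/9 since 9 ∤ 209 (the parts of T(209, 9) cannot all be equal).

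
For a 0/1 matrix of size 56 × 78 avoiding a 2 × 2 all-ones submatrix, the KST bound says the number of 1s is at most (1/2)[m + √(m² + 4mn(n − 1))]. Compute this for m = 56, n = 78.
z(56, 78; 2, 2) ≤ (1/2)[56 + √(56² + 4·56·78·77)] = (1/2)[56 + √1348480] = 608.6204

Kővári–Sós–Turán: let r_1, ..., r_56 be the row sums and z = Σ r_i the total number of 1s. Each pair of columns can share at most one row with both entries 1 (else a 2×2 all-ones block appears), so Σ_i C(r_i, 2) ≤ C(78, 2) = 3003. By convexity Σ_i C(r_i, 2) ≥ 56·C(z/56, 2) = z(z − 56)/(2·56), giving z² − 56z − 56·78·77 ≤ 0 and hence z ≤ (1/2)[56 + √(3136 + 4·336336)] = (1/2)[56 + √1348480] ≈ (1/2)(56 + 1161.2407) = 608.6204.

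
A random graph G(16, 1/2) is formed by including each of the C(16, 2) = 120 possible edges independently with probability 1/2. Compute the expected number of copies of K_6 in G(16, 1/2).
E[# K_6] = C(16, 6) · (1/2)^C(6, 2) = 8008 / 2^15 = 1001/4096 ≈ 0.244385

For each 6-subset S of vertices (there are C(16, 6) = 8008 such S), let X_S = 1 if S induces a K_6 (all C(6, 2) = 15 edges present). Then P(X_S = 1) = (1/2)^15 = 1/32768. By linearity of expectation, E[# K_6] = C(16, 6) · (1/2)^15 = 8008 / 32768 = 1001/4096 ≈ 0.244385.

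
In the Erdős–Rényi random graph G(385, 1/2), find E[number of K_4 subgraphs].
E[# K_4] = C(385, 4) · (1/2)^C(4, 2) = 901244960 / 2^6 = 28163905/2 = 14081952.5

For each 4-subset S of vertices (there are C(385, 4) = 901244960 such S), let X_S = 1 if S induces a K_4 (all C(4, 2) = 6 edges present). Then P(X_S = 1) = (1/2)^6 = 1/64. By linearity of expectation, E[# K_4] = C(385, 4) · (1/2)^6 = 901244960 / 64 = 28163905/2 = 14081952.5.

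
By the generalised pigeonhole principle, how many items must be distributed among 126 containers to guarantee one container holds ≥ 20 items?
n = (20 − 1)·126 + 1 = 2395

By the generalised pigeonhole principle, to guarantee some box contains ≥ r objects we need more than (r − 1) · k objects total. Threshold: n = (r − 1) · k + 1. With r = 20 and k = 126: n = 19 · 126 + 1 = 2394 + 1 = 2395. For n = 2394 = 19 · 126, we can put exactly 19 objects in every box, avoiding 20 in any single one — so 2395 is tight.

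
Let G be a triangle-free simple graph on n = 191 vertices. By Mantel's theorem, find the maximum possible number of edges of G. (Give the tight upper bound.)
ex(191, K_3) = ⌊191^2/4⌋ = 9120

Mantel (1907): a triangle-free graph on n vertices has at most ⌊n^2/4⌋ edges, with equality for the complete bipartite graph K_{⌊n/2⌋, ⌈n/2⌉}. For n = 191: ⌊191^2/4⌋ = ⌊36481/4⌋ = 9120. The extremal graph is K_{95, 96}, which has 95·96 = 9120 edges.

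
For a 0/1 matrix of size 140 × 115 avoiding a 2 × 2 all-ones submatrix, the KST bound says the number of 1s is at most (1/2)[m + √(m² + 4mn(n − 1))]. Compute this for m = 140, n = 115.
z(140, 115; 2, 2) ≤ (1/2)[140 + √(140² + 4·140·115·114)] = (1/2)[140 + √7361200] = 1426.5766

Kővári–Sós–Turán: let r_1, ..., r_140 be the row sums and z = Σ r_i the total number of 1s. Each pair of columns can share at most one row with both entries 1 (else a 2×2 all-ones block appears), so Σ_i C(r_i, 2) ≤ C(115, 2) = 6555. By convexity Σ_i C(r_i, 2) ≥ 140·C(z/140, 2) = z(z − 140)/(2·140), giving z² − 140z − 140·115·114 ≤ 0 and hence z ≤ (1/2)[140 + √(19600 + 4·1835400)] = (1/2)[140 + √7361200] ≈ (1/2)(140 + 2713.1531) = 1426.5766.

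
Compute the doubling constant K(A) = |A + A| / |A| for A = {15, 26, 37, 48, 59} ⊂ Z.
K = |A + A| / |A| = 9/5

Enumerate A + A = {a + b : a, b ∈ A}. With |A| = 5, there are |A|^2 = 25 ordered sum pairs; collecting distinct values, A + A = {30, 41, 52, 63, 74, 85, 96, 107, 118}, so |A + A| = 9. Thus K = 9/5. Here |A + A| = 2|A| − 1 = 9, the minimum possible — so K = 9/5 is minimal, which holds iff A is an arithmetic progression.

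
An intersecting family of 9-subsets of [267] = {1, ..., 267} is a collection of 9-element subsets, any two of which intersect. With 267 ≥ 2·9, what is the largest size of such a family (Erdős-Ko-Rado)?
max |F| = C(266, 8) = 558961084927245

Erdős-Ko-Rado (1961): when n ≥ 2k, max |F| = C(n−1, k−1). The bound is attained by the star {A : i ∈ A} for any fixed i ∈ [n]. Here C(267−1, 9−1) = C(266, 8) = 558961084927245.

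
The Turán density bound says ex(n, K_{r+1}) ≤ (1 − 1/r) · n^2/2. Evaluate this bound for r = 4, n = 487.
Turán density bound = (3/4) · 487^2/2 = 711507/8 ≈ 88938.375

Turán's theorem: ex(n, K_{r+1}) is achieved by the complete r-partite Turán graph T(n, r) with parts as balanced as possible, and is at most (1 − 1/r) · n^2/2. For r = 4, n = 487: the density bound is (3/4) · 237169/2 = 711507/8 ≈ 88938.375. The integer-valued extremum is e(T(487, 4)) = 88938, which is strictly less than the density bound 711507/8 since 4 ∤ 487 (the parts of T(487, 4) cannot all be equal).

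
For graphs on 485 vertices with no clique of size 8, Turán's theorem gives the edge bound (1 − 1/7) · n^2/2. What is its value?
Turán density bound = (6/7) · 485^2/2 = 705675/7 ≈ 100810.7143

Turán's theorem: ex(n, K_{r+1}) is achieved by the complete r-partite Turán graph T(n, r) with parts as balanced as possible, and is at most (1 − 1/r) · n^2/2. For r = 7, n = 485: the density bound is (6/7) · 235225/2 = 705675/7 ≈ 100810.7143. The integer-valued extremum is e(T(485, 7)) = 100810, which is strictly less than the density bound 705675/7 since 7 ∤ 485 (the parts of T(485, 7) cannot all be equal).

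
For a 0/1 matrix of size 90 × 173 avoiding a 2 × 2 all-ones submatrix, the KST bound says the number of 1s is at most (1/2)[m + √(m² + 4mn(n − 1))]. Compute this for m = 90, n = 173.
z(90, 173; 2, 2) ≤ (1/2)[90 + √(90² + 4·90·173·172)] = (1/2)[90 + √10720260] = 1682.0904

Kővári–Sós–Turán: let r_1, ..., r_90 be the row sums and z = Σ r_i the total number of 1s. Each pair of columns can share at most one row with both entries 1 (else a 2×2 all-ones block appears), so Σ_i C(r_i, 2) ≤ C(173, 2) = 14878. By convexity Σ_i C(r_i, 2) ≥ 90·C(z/90, 2) = z(z − 90)/(2·90), giving z² − 90z − 90·173·172 ≤ 0 and hence z ≤ (1/2)[90 + √(8100 + 4·2678040)] = (1/2)[90 + √10720260] ≈ (1/2)(90 + 3274.1808) = 1682.0904.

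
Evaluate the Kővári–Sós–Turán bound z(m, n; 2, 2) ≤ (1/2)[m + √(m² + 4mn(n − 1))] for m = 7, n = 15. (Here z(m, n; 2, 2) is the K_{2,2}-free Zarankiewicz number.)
z(7, 15; 2, 2) ≤ (1/2)[7 + √(7² + 4·7·15·14)] = (1/2)[7 + √5929] = 42

Kővári–Sós–Turán: let r_1, ..., r_7 be the row sums and z = Σ r_i the total number of 1s. Each pair of columns can share at most one row with both entries 1 (else a 2×2 all-ones block appears), so Σ_i C(r_i, 2) ≤ C(15, 2) = 105. By convexity Σ_i C(r_i, 2) ≥ 7·C(z/7, 2) = z(z − 7)/(2·7), giving z² − 7z − 7·15·14 ≤ 0 and hence z ≤ (1/2)[7 + √(49 + 4·1470)] = (1/2)[7 + √5929] ≈ (1/2)(7 + 77) = 42.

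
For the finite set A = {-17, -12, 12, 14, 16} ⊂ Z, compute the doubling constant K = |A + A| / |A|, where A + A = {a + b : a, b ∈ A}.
K = |A + A| / |A| = 14/5

Enumerate A + A = {a + b : a, b ∈ A}. With |A| = 5, there are |A|^2 = 25 ordered sum pairs; collecting distinct values, A + A = {-34, -29, -24, -5, -3, -1, 0, 2, 4, 24, 26, 28, 30, 32}, so |A + A| = 14. Thus K = 14/5. For comparison, the minimum possible |A + A| over all 5-element sets is 2·5 − 1 = 9 (so min K = 9/5), attained only by arithmetic progressions.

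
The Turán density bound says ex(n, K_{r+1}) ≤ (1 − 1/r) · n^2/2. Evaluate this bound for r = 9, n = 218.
Turán density bound = (8/9) · 218^2/2 = 190096/9 ≈ 21121.7778

Turán's theorem: ex(n, K_{r+1}) is achieved by the complete r-partite Turán graph T(n, r) with parts as balanced as possible, and is at most (1 − 1/r) · n^2/2. For r = 9, n = 218: the density bound is (8/9) · 47524/2 = 190096/9 ≈ 21121.7778. The integer-valued extremum is e(T(218, 9)) = 21121, which is strictly less than the density bound 190096/9 since 9 ∤ 218 (the parts of T(218, 9) cannot all be equal).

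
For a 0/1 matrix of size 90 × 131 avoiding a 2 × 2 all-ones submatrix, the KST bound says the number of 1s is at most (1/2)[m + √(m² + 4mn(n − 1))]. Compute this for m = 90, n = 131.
z(90, 131; 2, 2) ≤ (1/2)[90 + √(90² + 4·90·131·130)] = (1/2)[90 + √6138900] = 1283.8402

Kővári–Sós–Turán: let r_1, ..., r_90 be the row sums and z = Σ r_i the total number of 1s. Each pair of columns can share at most one row with both entries 1 (else a 2×2 all-ones block appears), so Σ_i C(r_i, 2) ≤ C(131, 2) = 8515. By convexity Σ_i C(r_i, 2) ≥ 90·C(z/90, 2) = z(z − 90)/(2·90), giving z² − 90z − 90·131·130 ≤ 0 and hence z ≤ (1/2)[90 + √(8100 + 4·1532700)] = (1/2)[90 + √6138900] ≈ (1/2)(90 + 2477.6804) = 1283.8402.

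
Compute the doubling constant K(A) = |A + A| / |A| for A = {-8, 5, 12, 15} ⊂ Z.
K = |A + A| / |A| = 10/4 = 5/2

Enumerate A + A = {a + b : a, b ∈ A}. With |A| = 4, there are |A|^2 = 16 ordered sum pairs; collecting distinct values, A + A = {-16, -3, 4, 7, 10, 17, 20, 24, 27, 30}, so |A + A| = 10. Thus K = 10/4 = 5/2. For comparison, the minimum possible |A + A| over all 4-element sets is 2·4 − 1 = 7 (so min K = 7/4), attained only by arithmetic progressions.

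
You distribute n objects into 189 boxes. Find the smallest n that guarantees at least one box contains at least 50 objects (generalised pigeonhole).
n = (50 − 1)·189 + 1 = 9262

By the generalised pigeonhole principle, to guarantee some box contains ≥ r objects we need more than (r − 1) · k objects total. Threshold: n = (r − 1) · k + 1. With r = 50 and k = 189: n = 49 · 189 + 1 = 9261 + 1 = 9262. For n = 9261 = 49 · 189, we can put exactly 49 objects in every box, avoiding 50 in any single one — so 9262 is tight.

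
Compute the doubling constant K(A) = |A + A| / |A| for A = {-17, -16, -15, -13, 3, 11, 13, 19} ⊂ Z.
K = |A + A| / |A| = 30/8 = 15/4

Enumerate A + A = {a + b : a, b ∈ A}. With |A| = 8, there are |A|^2 = 64 ordered sum pairs; collecting distinct values, A + A = {-34, -33, -32, -31, -30, -29, -28, -26, -14, -13, -12, -10, -6, -5, -4, -3, -2, 0, 2, 3, 4, 6, 14, 16, 22, 24, 26, 30, 32, 38}, so |A + A| = 30. Thus K = 30/8 = 15/4. For comparison, the minimum possible |A + A| over all 8-element sets is 2·8 − 1 = 15 (so min K = 15/8), attained only by arithmetic progressions.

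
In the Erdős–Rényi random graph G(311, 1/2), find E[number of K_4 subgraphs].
E[# K_4] = C(311, 4) · (1/2)^C(4, 2) = 382313855 / 2^6 = 5973653.984375

For each 4-subset S of vertices (there are C(311, 4) = 382313855 such S), let X_S = 1 if S induces a K_4 (all C(4, 2) = 6 edges present). Then P(X_S = 1) = (1/2)^6 = 1/64. By linearity of expectation, E[# K_4] = C(311, 4) · (1/2)^6 = 382313855 / 64 = 5973653.984375.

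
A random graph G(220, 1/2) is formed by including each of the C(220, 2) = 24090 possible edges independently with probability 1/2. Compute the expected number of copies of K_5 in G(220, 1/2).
E[# K_5] = C(220, 5) · (1/2)^C(5, 2) = 4102565544 / 2^10 = 512820693/128 = 4006411.6640625

For each 5-subset S of vertices (there are C(220, 5) = 4102565544 such S), let X_S = 1 if S induces a K_5 (all C(5, 2) = 10 edges present). Then P(X_S = 1) = (1/2)^10 = 1/1024. By linearity of expectation, E[# K_5] = C(220, 5) · (1/2)^10 = 4102565544 / 1024 = 512820693/128 = 4006411.6640625.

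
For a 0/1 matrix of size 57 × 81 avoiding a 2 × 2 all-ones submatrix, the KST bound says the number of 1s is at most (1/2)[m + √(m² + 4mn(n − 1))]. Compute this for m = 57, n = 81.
z(57, 81; 2, 2) ≤ (1/2)[57 + √(57² + 4·57·81·80)] = (1/2)[57 + √1480689] = 636.9178

Kővári–Sós–Turán: let r_1, ..., r_57 be the row sums and z = Σ r_i the total number of 1s. Each pair of columns can share at most one row with both entries 1 (else a 2×2 all-ones block appears), so Σ_i C(r_i, 2) ≤ C(81, 2) = 3240. By convexity Σ_i C(r_i, 2) ≥ 57·C(z/57, 2) = z(z − 57)/(2·57), giving z² − 57z − 57·81·80 ≤ 0 and hence z ≤ (1/2)[57 + √(3249 + 4·369360)] = (1/2)[57 + √1480689] ≈ (1/2)(57 + 1216.8357) = 636.9178.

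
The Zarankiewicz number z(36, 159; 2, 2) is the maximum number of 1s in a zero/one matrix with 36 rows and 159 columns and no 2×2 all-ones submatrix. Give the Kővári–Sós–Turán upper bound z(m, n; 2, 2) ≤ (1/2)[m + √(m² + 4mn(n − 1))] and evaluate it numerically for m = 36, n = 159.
z(36, 159; 2, 2) ≤ (1/2)[36 + √(36² + 4·36·159·158)] = (1/2)[36 + √3618864] = 969.1656

Kővári–Sós–Turán: let r_1, ..., r_36 be the row sums and z = Σ r_i the total number of 1s. Each pair of columns can share at most one row with both entries 1 (else a 2×2 all-ones block appears), so Σ_i C(r_i, 2) ≤ C(159, 2) = 12561. By convexity Σ_i C(r_i, 2) ≥ 36·C(z/36, 2) = z(z − 36)/(2·36), giving z² − 36z − 36·159·158 ≤ 0 and hence z ≤ (1/2)[36 + √(1296 + 4·904392)] = (1/2)[36 + √3618864] ≈ (1/2)(36 + 1902.3312) = 969.1656.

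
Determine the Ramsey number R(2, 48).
R(2, 48) = 48

R(2, k) = k for all k ≥ 2: in a 2-colouring of K_k, either some edge is red (a red K_2) or all edges are blue (a blue K_k). And K_{47} coloured all-blue has no blue K_48, so R(2, 48) > 47. Hence R(2, 48) = 48.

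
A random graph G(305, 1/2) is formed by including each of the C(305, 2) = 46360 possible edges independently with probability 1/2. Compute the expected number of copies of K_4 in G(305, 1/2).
E[# K_4] = C(305, 4) · (1/2)^C(4, 2) = 353518180 / 2^6 = 88379545/16 = 5523721.5625

For each 4-subset S of vertices (there are C(305, 4) = 353518180 such S), let X_S = 1 if S induces a K_4 (all C(4, 2) = 6 edges present). Then P(X_S = 1) = (1/2)^6 = 1/64. By linearity of expectation, E[# K_4] = C(305, 4) · (1/2)^6 = 353518180 / 64 = 88379545/16 = 5523721.5625.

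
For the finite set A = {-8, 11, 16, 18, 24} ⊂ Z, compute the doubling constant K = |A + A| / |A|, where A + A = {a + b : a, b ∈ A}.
K = |A + A| / |A| = 15/5 = 3

Enumerate A + A = {a + b : a, b ∈ A}. With |A| = 5, there are |A|^2 = 25 ordered sum pairs; collecting distinct values, A + A = {-16, 3, 8, 10, 16, 22, 27, 29, 32, 34, 35, 36, 40, 42, 48}, so |A + A| = 15. Thus K = 15/5 = 3. For comparison, the minimum possible |A + A| over all 5-element sets is 2·5 − 1 = 9 (so min K = 9/5), attained only by arithmetic progressions.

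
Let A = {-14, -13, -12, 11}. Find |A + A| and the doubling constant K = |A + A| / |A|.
K = |A + A| / |A| = 9/4

Enumerate A + A = {a + b : a, b ∈ A}. With |A| = 4, there are |A|^2 = 16 ordered sum pairs; collecting distinct values, A + A = {-28, -27, -26, -25, -24, -3, -2, -1, 22}, so |A + A| = 9. Thus K = 9/4. For comparison, the minimum possible |A + A| over all 4-element sets is 2·4 − 1 = 7 (so min K = 7/4), attained only by arithmetic progressions.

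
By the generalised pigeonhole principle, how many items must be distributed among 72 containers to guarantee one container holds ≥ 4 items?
n = (4 − 1)·72 + 1 = 217

By the generalised pigeonhole principle, to guarantee some box contains ≥ r objects we need more than (r − 1) · k objects total. Threshold: n = (r − 1) · k + 1. With r = 4 and k = 72: n = 3 · 72 + 1 = 216 + 1 = 217. For n = 216 = 3 · 72, we can put exactly 3 objects in every box, avoiding 4 in any single one — so 217 is tight.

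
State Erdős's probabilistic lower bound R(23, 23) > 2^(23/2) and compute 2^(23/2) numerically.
2^(23/2) = 2896.3094; so R(23, 23) > 2896.3094

Colour each edge of K_n uniformly at random with red/blue. The expected number of monochromatic K_23 is C(n, 23) · 2 · 2^(−C(23,2)). If C(n, 23) · 2^(1 − C(23,2)) < 1, then with positive probability no monochromatic K_23 exists, so R(23, 23) > n. The standard estimate C(n, 23) ≤ n^23/23! shows this inequality holds whenever n ≤ 2^(23/2) (since 23! · 2^(C(23,2) − 1) > 2^(23^2/2) ≥ n^23). Hence R(23, 23) > 2^(23/2) = 2896.3094.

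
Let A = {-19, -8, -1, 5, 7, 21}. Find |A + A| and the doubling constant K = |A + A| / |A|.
K = |A + A| / |A| = 21/6 = 7/2

Enumerate A + A = {a + b : a, b ∈ A}. With |A| = 6, there are |A|^2 = 36 ordered sum pairs; collecting distinct values, A + A = {-38, -27, -20, -16, -14, -12, -9, -3, -2, -1, 2, 4, 6, 10, 12, 13, 14, 20, 26, 28, 42}, so |A + A| = 21. Thus K = 21/6 = 7/2. For comparison, the minimum possible |A + A| over all 6-element sets is 2·6 − 1 = 11 (so min K = 11/6), attained only by arithmetic progressions.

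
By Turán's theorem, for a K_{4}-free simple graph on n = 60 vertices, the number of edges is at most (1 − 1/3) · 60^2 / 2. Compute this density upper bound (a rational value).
Turán density bound = (2/3) · 60^2/2 = 1200

Turán's theorem: ex(n, K_{r+1}) is achieved by the complete r-partite Turán graph T(n, r) with parts as balanced as possible, and is at most (1 − 1/r) · n^2/2. For r = 3, n = 60: the density bound is (2/3) · 3600/2 = 1200. Since 3 ∣ 60, the Turán graph T(60, 3) has parts of equal size 20, and its edge count e(T(60, 3)) = 1200 attains the density bound exactly.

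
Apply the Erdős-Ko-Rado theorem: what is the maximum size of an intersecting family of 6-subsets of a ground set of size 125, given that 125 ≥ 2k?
max |F| = C(124, 5) = 225150024

The Erdős-Ko-Rado theorem states: for n ≥ 2k, an intersecting family of k-subsets of an n-element set has size at most C(n − 1, k − 1), with equality for 'star' families {A ⊆ [n] : |A| = k, i ∈ A} (fix an element i). For n = 125, k = 6: C(124, 5) = 225150024.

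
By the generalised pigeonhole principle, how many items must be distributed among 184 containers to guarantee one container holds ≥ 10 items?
n = (10 − 1)·184 + 1 = 1657

By the generalised pigeonhole principle, to guarantee some box contains ≥ r objects we need more than (r − 1) · k objects total. Threshold: n = (r − 1) · k + 1. With r = 10 and k = 184: n = 9 · 184 + 1 = 1656 + 1 = 1657. For n = 1656 = 9 · 184, we can put exactly 9 objects in every box, avoiding 10 in any single one — so 1657 is tight.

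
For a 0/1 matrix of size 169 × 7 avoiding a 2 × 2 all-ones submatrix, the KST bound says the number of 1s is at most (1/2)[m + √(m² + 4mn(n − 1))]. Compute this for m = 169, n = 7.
z(169, 7; 2, 2) ≤ (1/2)[169 + √(169² + 4·169·7·6)] = (1/2)[169 + √56953] = 203.8241

Kővári–Sós–Turán: let r_1, ..., r_169 be the row sums and z = Σ r_i the total number of 1s. Each pair of columns can share at most one row with both entries 1 (else a 2×2 all-ones block appears), so Σ_i C(r_i, 2) ≤ C(7, 2) = 21. By convexity Σ_i C(r_i, 2) ≥ 169·C(z/169, 2) = z(z − 169)/(2·169), giving z² − 169z − 169·7·6 ≤ 0 and hence z ≤ (1/2)[169 + √(28561 + 4·7098)] = (1/2)[169 + √56953] ≈ (1/2)(169 + 238.6483) = 203.8241.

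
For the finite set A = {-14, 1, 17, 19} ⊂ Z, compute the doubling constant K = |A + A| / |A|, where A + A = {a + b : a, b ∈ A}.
K = |A + A| / |A| = 10/4 = 5/2

Enumerate A + A = {a + b : a, b ∈ A}. With |A| = 4, there are |A|^2 = 16 ordered sum pairs; collecting distinct values, A + A = {-28, -13, 2, 3, 5, 18, 20, 34, 36, 38}, so |A + A| = 10. Thus K = 10/4 = 5/2. For comparison, the minimum possible |A + A| over all 4-element sets is 2·4 − 1 = 7 (so min K = 7/4), attained only by arithmetic progressions.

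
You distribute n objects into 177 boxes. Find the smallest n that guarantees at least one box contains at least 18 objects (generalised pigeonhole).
n = (18 − 1)·177 + 1 = 3010

By the generalised pigeonhole principle, to guarantee some box contains ≥ r objects we need more than (r − 1) · k objects total. Threshold: n = (r − 1) · k + 1. With r = 18 and k = 177: n = 17 · 177 + 1 = 3009 + 1 = 3010. For n = 3009 = 17 · 177, we can put exactly 17 objects in every box, avoiding 18 in any single one — so 3010 is tight.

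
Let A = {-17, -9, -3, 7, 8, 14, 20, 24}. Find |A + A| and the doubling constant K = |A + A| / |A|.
K = |A + A| / |A| = 31/8

Enumerate A + A = {a + b : a, b ∈ A}. With |A| = 8, there are |A|^2 = 64 ordered sum pairs; collecting distinct values, A + A = {-34, -26, -20, -18, -12, -10, -9, -6, -3, -2, -1, 3, 4, 5, 7, 11, 14, 15, 16, 17, 21, 22, 27, 28, 31, 32, 34, 38, 40, 44, 48}, so |A + A| = 31. Thus K = 31/8. For comparison, the minimum possible |A + A| over all 8-element sets is 2·8 − 1 = 15 (so min K = 15/8), attained only by arithmetic progressions.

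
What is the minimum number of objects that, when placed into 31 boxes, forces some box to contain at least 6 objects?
n = (6 − 1)·31 + 1 = 156

By the generalised pigeonhole principle, to guarantee some box contains ≥ r objects we need more than (r − 1) · k objects total. Threshold: n = (r − 1) · k + 1. With r = 6 and k = 31: n = 5 · 31 + 1 = 155 + 1 = 156. For n = 155 = 5 · 31, we can put exactly 5 objects in every box, avoiding 6 in any single one — so 156 is tight.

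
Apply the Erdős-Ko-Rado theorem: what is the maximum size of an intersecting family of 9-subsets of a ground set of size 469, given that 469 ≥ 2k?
max |F| = C(468, 8) = 53743129524325098

Erdős-Ko-Rado (1961): when n ≥ 2k, max |F| = C(n−1, k−1). The bound is attained by the star {A : i ∈ A} for any fixed i ∈ [n]. Here C(469−1, 9−1) = C(468, 8) = 53743129524325098.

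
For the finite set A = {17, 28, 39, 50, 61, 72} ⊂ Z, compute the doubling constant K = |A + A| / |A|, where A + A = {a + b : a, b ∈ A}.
K = |A + A| / |A| = 11/6

Enumerate A + A = {a + b : a, b ∈ A}. With |A| = 6, there are |A|^2 = 36 ordered sum pairs; collecting distinct values, A + A = {34, 45, 56, 67, 78, 89, 100, 111, 122, 133, 144}, so |A + A| = 11. Thus K = 11/6. Here |A + A| = 2|A| − 1 = 11, the minimum possible — so K = 11/6 is minimal, which holds iff A is an arithmetic progression.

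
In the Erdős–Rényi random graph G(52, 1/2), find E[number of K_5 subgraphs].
E[# K_5] = C(52, 5) · (1/2)^C(5, 2) = 2598960 / 2^10 = 162435/64 = 2538.046875

For each 5-subset S of vertices (there are C(52, 5) = 2598960 such S), let X_S = 1 if S induces a K_5 (all C(5, 2) = 10 edges present). Then P(X_S = 1) = (1/2)^10 = 1/1024. By linearity of expectation, E[# K_5] = C(52, 5) · (1/2)^10 = 2598960 / 1024 = 162435/64 = 2538.046875.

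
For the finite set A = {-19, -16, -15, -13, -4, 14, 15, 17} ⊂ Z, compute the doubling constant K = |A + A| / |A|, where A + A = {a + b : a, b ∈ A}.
K = |A + A| / |A| = 31/8

Enumerate A + A = {a + b : a, b ∈ A}. With |A| = 8, there are |A|^2 = 64 ordered sum pairs; collecting distinct values, A + A = {-38, -35, -34, -32, -31, -30, -29, -28, -26, -23, -20, -19, -17, -8, -5, -4, -2, -1, 0, 1, 2, 4, 10, 11, 13, 28, 29, 30, 31, 32, 34}, so |A + A| = 31. Thus K = 31/8. For comparison, the minimum possible |A + A| over all 8-element sets is 2·8 − 1 = 15 (so min K = 15/8), attained only by arithmetic progressions.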